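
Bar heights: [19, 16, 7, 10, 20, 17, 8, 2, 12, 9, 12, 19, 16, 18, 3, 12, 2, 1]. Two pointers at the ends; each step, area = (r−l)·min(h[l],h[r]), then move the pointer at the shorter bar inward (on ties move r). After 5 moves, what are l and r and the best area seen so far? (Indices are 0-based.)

l=0, r=12, best area=234

l=0 r=17: min(19,1)*17=17 best=17 *, r--
l=0 r=16: min(19,2)*16=32 best=32 *, r--
l=0 r=15: min(19,12)*15=180 best=180 *, r--
l=0 r=14: min(19,3)*14=42 best=180, r--
l=0 r=13: min(19,18)*13=234 best=234 *, r--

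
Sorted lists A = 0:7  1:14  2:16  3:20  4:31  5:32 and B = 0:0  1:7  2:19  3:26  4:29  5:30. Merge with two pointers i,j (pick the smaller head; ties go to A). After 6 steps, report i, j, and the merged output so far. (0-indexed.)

i=3, j=3, merged so far=[0, 7, 7, 14, 16, 19]

i=0 j=0: A[i]=7>B[j]=0 take 0, j++
i=0 j=1: A[i]=7<=B[j]=7 take 7, i++
i=1 j=1: A[i]=14>B[j]=7 take 7, j++
i=1 j=2: A[i]=14<=B[j]=19 take 14, i++
i=2 j=2: A[i]=16<=B[j]=19 take 16, i++
i=3 j=2: A[i]=20>B[j]=19 take 19, j++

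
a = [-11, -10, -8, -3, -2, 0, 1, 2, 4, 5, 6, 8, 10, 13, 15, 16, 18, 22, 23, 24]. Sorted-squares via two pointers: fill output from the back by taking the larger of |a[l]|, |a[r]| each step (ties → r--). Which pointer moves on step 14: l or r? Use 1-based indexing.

[1,20] |-11|<=|24| out[20]=576 → r--
[1,19] |-11|<=|23| out[19]=529 → r--
[1,18] |-11|<=|22| out[18]=484 → r--
[1,17] |-11|<=|18| out[17]=324 → r--
[1,16] |-11|<=|16| out[16]=256 → r--
[1,15] |-11|<=|15| out[15]=225 → r--
[1,14] |-11|<=|13| out[14]=169 → r--
[1,13] |-11|>|10| out[13]=121 → l++
[2,13] |-10|<=|10| out[12]=100 → r--
[2,12] |-10|>|8| out[11]=100 → l++
[3,12] |-8|<=|8| out[10]=64 → r--
[3,11] |-8|>|6| out[9]=64 → l++
[4,11] |-3|<=|6| out[8]=36 → r--
[4,10] |-3|<=|5| out[7]=25 → r--

r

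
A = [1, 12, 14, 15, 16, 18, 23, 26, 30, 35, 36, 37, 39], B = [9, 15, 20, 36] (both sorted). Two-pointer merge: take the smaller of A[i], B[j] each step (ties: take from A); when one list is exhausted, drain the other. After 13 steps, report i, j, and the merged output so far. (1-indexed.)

i=11, j=4, merged so far=[1, 9, 12, 14, 15, 15, 16, 18, 20, 23, 26, 30, 35]

i=1 j=1: A[i]=1<=B[j]=9 take 1, i++
i=2 j=1: A[i]=12>B[j]=9 take 9, j++
i=2 j=2: A[i]=12<=B[j]=15 take 12, i++
i=3 j=2: A[i]=14<=B[j]=15 take 14, i++
i=4 j=2: A[i]=15<=B[j]=15 take 15, i++
i=5 j=2: A[i]=16>B[j]=15 take 15, j++
i=5 j=3: A[i]=16<=B[j]=20 take 16, i++
i=6 j=3: A[i]=18<=B[j]=20 take 18, i++
i=7 j=3: A[i]=23>B[j]=20 take 20, j++
i=7 j=4: A[i]=23<=B[j]=36 take 23, i++
i=8 j=4: A[i]=26<=B[j]=36 take 26, i++
i=9 j=4: A[i]=30<=B[j]=36 take 30, i++
i=10 j=4: A[i]=35<=B[j]=36 take 35, i++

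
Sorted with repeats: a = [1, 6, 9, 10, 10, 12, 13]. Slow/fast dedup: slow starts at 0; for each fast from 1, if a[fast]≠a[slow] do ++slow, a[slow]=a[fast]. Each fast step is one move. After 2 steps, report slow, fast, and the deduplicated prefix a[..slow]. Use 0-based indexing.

(s=0,f=1) a[fast]=6≠a[slow]=1 write a[1]=6 → slow++,fast++
(s=1,f=2) a[fast]=9≠a[slow]=6 write a[2]=9 → slow++,fast++

slow=2, fast=3, prefix=[1, 6, 9]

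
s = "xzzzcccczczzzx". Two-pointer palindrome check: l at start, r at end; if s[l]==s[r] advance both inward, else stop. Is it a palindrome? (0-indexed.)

not a palindrome (mismatch at 5,8)

[0,13] 'x'=='x' → l++,r--
[1,12] 'z'=='z' → l++,r--
[2,11] 'z'=='z' → l++,r--
[3,10] 'z'=='z' → l++,r--
[4,9] 'c'=='c' → l++,r--
[5,8] 'c'!='z' → stop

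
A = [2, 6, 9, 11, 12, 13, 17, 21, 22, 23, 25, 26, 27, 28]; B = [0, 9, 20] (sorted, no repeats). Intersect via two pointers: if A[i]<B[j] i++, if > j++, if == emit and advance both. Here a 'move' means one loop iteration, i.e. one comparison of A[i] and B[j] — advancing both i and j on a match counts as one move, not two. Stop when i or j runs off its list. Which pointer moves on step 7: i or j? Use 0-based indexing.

i=0 j=0: 2>0, j++
i=0 j=1: 2<9, i++
i=1 j=1: 6<9, i++
i=2 j=1: 9==9 emit, i++,j++
i=3 j=2: 11<20, i++
i=4 j=2: 12<20, i++
i=5 j=2: 13<20, i++

i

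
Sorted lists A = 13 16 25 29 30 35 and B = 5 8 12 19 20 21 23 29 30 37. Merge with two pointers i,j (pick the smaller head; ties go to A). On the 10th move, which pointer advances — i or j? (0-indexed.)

i

i=0 j=0: A[i]=13>B[j]=5 take 5, j++
i=0 j=1: A[i]=13>B[j]=8 take 8, j++
i=0 j=2: A[i]=13>B[j]=12 take 12, j++
i=0 j=3: A[i]=13<=B[j]=19 take 13, i++
i=1 j=3: A[i]=16<=B[j]=19 take 16, i++
i=2 j=3: A[i]=25>B[j]=19 take 19, j++
i=2 j=4: A[i]=25>B[j]=20 take 20, j++
i=2 j=5: A[i]=25>B[j]=21 take 21, j++
i=2 j=6: A[i]=25>B[j]=23 take 23, j++
i=2 j=7: A[i]=25<=B[j]=29 take 25, i++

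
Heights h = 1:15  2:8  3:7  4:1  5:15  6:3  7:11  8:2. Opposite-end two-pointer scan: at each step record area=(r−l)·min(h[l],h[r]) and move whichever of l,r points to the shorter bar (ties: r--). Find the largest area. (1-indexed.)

max area = 66

[1,8] min(15,2)*7=14 best=14 * → r--
[1,7] min(15,11)*6=66 best=66 * → r--
[1,6] min(15,3)*5=15 best=66 → r--
[1,5] min(15,15)*4=60 best=66 → r--
[1,4] min(15,1)*3=3 best=66 → r--
[1,3] min(15,7)*2=14 best=66 → r--
[1,2] min(15,8)*1=8 best=66 → r--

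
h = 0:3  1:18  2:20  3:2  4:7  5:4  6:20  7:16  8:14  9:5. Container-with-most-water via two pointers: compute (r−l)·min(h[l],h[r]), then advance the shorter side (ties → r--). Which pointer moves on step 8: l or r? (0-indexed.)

l=0 r=9: min(3,5)*9=27 best=27 *, l++
l=1 r=9: min(18,5)*8=40 best=40 *, r--
l=1 r=8: min(18,14)*7=98 best=98 *, r--
l=1 r=7: min(18,16)*6=96 best=98, r--
l=1 r=6: min(18,20)*5=90 best=98, l++
l=2 r=6: min(20,20)*4=80 best=98, r--
l=2 r=5: min(20,4)*3=12 best=98, r--
l=2 r=4: min(20,7)*2=14 best=98, r--

r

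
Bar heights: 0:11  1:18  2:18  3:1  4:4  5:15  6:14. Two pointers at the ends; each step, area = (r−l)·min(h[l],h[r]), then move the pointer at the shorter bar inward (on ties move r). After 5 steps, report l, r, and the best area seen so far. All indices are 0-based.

l=1, r=2, best area=70

[0,6] min(11,14)*6=66 best=66 * → l++
[1,6] min(18,14)*5=70 best=70 * → r--
[1,5] min(18,15)*4=60 best=70 → r--
[1,4] min(18,4)*3=12 best=70 → r--
[1,3] min(18,1)*2=2 best=70 → r--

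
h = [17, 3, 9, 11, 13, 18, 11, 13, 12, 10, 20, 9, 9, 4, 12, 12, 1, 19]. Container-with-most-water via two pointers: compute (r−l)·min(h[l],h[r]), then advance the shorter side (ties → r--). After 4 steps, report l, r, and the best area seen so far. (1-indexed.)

l=5, r=18, best area=289

[1,18] min(17,19)*17=289 best=289 * → l++
[2,18] min(3,19)*16=48 best=289 → l++
[3,18] min(9,19)*15=135 best=289 → l++
[4,18] min(11,19)*14=154 best=289 → l++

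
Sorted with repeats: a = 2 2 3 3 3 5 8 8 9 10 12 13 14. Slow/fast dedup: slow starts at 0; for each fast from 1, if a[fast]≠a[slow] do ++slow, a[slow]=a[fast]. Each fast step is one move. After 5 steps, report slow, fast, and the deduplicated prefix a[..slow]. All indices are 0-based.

slow=2, fast=6, prefix=[2, 3, 5]

slow=0 fast=1: a[fast]=2=a[slow] dup, fast++
slow=0 fast=2: a[fast]=3≠a[slow]=2 write a[1]=3, slow++,fast++
slow=1 fast=3: a[fast]=3=a[slow] dup, fast++
slow=1 fast=4: a[fast]=3=a[slow] dup, fast++
slow=1 fast=5: a[fast]=5≠a[slow]=3 write a[2]=5, slow++,fast++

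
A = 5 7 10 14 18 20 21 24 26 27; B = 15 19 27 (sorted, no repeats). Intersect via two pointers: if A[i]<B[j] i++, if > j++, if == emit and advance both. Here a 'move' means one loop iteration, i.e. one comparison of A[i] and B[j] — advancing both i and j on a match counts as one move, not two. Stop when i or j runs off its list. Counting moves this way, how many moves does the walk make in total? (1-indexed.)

[i=1,j=1] 5<15 → i++
[i=2,j=1] 7<15 → i++
[i=3,j=1] 10<15 → i++
[i=4,j=1] 14<15 → i++
[i=5,j=1] 18>15 → j++
[i=5,j=2] 18<19 → i++
[i=6,j=2] 20>19 → j++
[i=6,j=3] 20<27 → i++
[i=7,j=3] 21<27 → i++
[i=8,j=3] 24<27 → i++
[i=9,j=3] 26<27 → i++
[i=10,j=3] 27==27 emit → i++,j++

12 moves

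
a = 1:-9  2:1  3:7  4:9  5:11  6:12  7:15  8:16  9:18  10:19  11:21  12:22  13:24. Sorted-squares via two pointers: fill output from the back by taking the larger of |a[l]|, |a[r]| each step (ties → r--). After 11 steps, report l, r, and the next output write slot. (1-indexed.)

l=2, r=3, next write slot=2

[1,13] |-9|<=|24| out[13]=576 → r--
[1,12] |-9|<=|22| out[12]=484 → r--
[1,11] |-9|<=|21| out[11]=441 → r--
[1,10] |-9|<=|19| out[10]=361 → r--
[1,9] |-9|<=|18| out[9]=324 → r--
[1,8] |-9|<=|16| out[8]=256 → r--
[1,7] |-9|<=|15| out[7]=225 → r--
[1,6] |-9|<=|12| out[6]=144 → r--
[1,5] |-9|<=|11| out[5]=121 → r--
[1,4] |-9|<=|9| out[4]=81 → r--
[1,3] |-9|>|7| out[3]=81 → l++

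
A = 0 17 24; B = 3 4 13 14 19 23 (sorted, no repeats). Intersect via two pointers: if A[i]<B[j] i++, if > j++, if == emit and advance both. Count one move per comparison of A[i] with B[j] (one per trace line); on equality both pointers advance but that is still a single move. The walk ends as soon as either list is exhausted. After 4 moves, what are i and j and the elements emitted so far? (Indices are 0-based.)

[i=0,j=0] 0<3 → i++
[i=1,j=0] 17>3 → j++
[i=1,j=1] 17>4 → j++
[i=1,j=2] 17>13 → j++

i=1, j=3, emitted=[]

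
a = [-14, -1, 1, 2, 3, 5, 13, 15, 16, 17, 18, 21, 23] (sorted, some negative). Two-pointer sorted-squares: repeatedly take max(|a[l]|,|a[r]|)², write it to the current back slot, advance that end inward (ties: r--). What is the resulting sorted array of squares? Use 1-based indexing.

l=1 r=13: |-14|<=|23| out[13]=529, r--
l=1 r=12: |-14|<=|21| out[12]=441, r--
l=1 r=11: |-14|<=|18| out[11]=324, r--
l=1 r=10: |-14|<=|17| out[10]=289, r--
l=1 r=9: |-14|<=|16| out[9]=256, r--
l=1 r=8: |-14|<=|15| out[8]=225, r--
l=1 r=7: |-14|>|13| out[7]=196, l++
l=2 r=7: |-1|<=|13| out[6]=169, r--
l=2 r=6: |-1|<=|5| out[5]=25, r--
l=2 r=5: |-1|<=|3| out[4]=9, r--
l=2 r=4: |-1|<=|2| out[3]=4, r--
l=2 r=3: |-1|<=|1| out[2]=1, r--
l=2 r=2: |-1|<=|-1| out[1]=1, r--

[1, 1, 4, 9, 25, 169, 196, 225, 256, 289, 324, 441, 529]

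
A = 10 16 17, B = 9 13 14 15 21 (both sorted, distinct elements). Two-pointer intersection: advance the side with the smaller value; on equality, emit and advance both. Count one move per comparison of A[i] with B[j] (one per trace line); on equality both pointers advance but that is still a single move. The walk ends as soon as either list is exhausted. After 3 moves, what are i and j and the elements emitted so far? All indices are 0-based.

i=1, j=2, emitted=[]

[i=0,j=0] 10>9 → j++
[i=0,j=1] 10<13 → i++
[i=1,j=1] 16>13 → j++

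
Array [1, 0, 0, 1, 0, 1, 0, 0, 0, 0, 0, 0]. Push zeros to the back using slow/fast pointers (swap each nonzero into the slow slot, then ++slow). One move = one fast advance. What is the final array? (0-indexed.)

(s=0,f=0) a[fast]=1≠0 swap→a[0]=1 → slow++,fast++
(s=1,f=1) a[fast]=0 → fast++
(s=1,f=2) a[fast]=0 → fast++
(s=1,f=3) a[fast]=1≠0 swap→a[1]=1 → slow++,fast++
(s=2,f=4) a[fast]=0 → fast++
(s=2,f=5) a[fast]=1≠0 swap→a[2]=1 → slow++,fast++
(s=3,f=6) a[fast]=0 → fast++
(s=3,f=7) a[fast]=0 → fast++
(s=3,f=8) a[fast]=0 → fast++
(s=3,f=9) a[fast]=0 → fast++
(s=3,f=10) a[fast]=0 → fast++
(s=3,f=11) a[fast]=0 → fast++

[1, 1, 1, 0, 0, 0, 0, 0, 0, 0, 0, 0]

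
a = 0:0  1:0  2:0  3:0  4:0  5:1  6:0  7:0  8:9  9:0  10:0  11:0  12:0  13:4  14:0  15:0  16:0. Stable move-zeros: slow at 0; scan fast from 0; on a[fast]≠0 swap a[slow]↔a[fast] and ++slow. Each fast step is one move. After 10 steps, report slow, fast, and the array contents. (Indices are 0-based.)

(s=0,f=0) a[fast]=0 → fast++
(s=0,f=1) a[fast]=0 → fast++
(s=0,f=2) a[fast]=0 → fast++
(s=0,f=3) a[fast]=0 → fast++
(s=0,f=4) a[fast]=0 → fast++
(s=0,f=5) a[fast]=1≠0 swap→a[0]=1 → slow++,fast++
(s=1,f=6) a[fast]=0 → fast++
(s=1,f=7) a[fast]=0 → fast++
(s=1,f=8) a[fast]=9≠0 swap→a[1]=9 → slow++,fast++
(s=2,f=9) a[fast]=0 → fast++

slow=2, fast=10, a=[1, 9, 0, 0, 0, 0, 0, 0, 0, 0, 0, 0, 0, 4, 0, 0, 0]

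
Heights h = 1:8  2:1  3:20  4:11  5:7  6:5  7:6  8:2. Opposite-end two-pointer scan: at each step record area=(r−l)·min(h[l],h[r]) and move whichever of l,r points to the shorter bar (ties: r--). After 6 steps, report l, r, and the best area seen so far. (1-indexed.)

l=3, r=4, best area=36

[1,8] min(8,2)*7=14 best=14 * → r--
[1,7] min(8,6)*6=36 best=36 * → r--
[1,6] min(8,5)*5=25 best=36 → r--
[1,5] min(8,7)*4=28 best=36 → r--
[1,4] min(8,11)*3=24 best=36 → l++
[2,4] min(1,11)*2=2 best=36 → l++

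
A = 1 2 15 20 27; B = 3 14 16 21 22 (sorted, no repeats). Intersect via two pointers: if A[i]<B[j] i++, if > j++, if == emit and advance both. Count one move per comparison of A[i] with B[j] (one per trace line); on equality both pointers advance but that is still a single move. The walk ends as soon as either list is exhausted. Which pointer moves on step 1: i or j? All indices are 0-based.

i

[i=0,j=0] 1<3 → i++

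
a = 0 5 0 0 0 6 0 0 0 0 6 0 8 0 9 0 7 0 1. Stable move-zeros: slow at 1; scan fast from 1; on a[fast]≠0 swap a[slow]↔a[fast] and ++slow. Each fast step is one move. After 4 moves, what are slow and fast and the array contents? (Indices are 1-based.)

slow=1 fast=1: a[fast]=0, fast++
slow=1 fast=2: a[fast]=5≠0 swap→a[1]=5, slow++,fast++
slow=2 fast=3: a[fast]=0, fast++
slow=2 fast=4: a[fast]=0, fast++

slow=2, fast=5, a=[5, 0, 0, 0, 0, 6, 0, 0, 0, 0, 6, 0, 8, 0, 9, 0, 7, 0, 1]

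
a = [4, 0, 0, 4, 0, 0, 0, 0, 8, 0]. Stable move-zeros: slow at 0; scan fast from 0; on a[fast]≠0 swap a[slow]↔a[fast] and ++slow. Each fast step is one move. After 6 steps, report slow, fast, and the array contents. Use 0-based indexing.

slow=0 fast=0: a[fast]=4≠0 swap→a[0]=4, slow++,fast++
slow=1 fast=1: a[fast]=0, fast++
slow=1 fast=2: a[fast]=0, fast++
slow=1 fast=3: a[fast]=4≠0 swap→a[1]=4, slow++,fast++
slow=2 fast=4: a[fast]=0, fast++
slow=2 fast=5: a[fast]=0, fast++

slow=2, fast=6, a=[4, 4, 0, 0, 0, 0, 0, 0, 8, 0]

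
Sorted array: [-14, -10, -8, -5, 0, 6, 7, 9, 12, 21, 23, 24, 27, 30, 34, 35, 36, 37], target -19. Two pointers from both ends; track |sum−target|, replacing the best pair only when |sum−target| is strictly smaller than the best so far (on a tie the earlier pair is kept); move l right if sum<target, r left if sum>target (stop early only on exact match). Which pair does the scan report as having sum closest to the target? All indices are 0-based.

l=0 r=17: -14+37=23 d=42 *, r--
l=0 r=16: -14+36=22 d=41 *, r--
l=0 r=15: -14+35=21 d=40 *, r--
l=0 r=14: -14+34=20 d=39 *, r--
l=0 r=13: -14+30=16 d=35 *, r--
l=0 r=12: -14+27=13 d=32 *, r--
l=0 r=11: -14+24=10 d=29 *, r--
l=0 r=10: -14+23=9 d=28 *, r--
l=0 r=9: -14+21=7 d=26 *, r--
l=0 r=8: -14+12=-2 d=17 *, r--
l=0 r=7: -14+9=-5 d=14 *, r--
l=0 r=6: -14+7=-7 d=12 *, r--
l=0 r=5: -14+6=-8 d=11 *, r--
l=0 r=4: -14+0=-14 d=5 *, r--
l=0 r=3: -14+-5=-19 d=0 *, stop

pair (-14, -5) with sum -19 (|Δ|=0)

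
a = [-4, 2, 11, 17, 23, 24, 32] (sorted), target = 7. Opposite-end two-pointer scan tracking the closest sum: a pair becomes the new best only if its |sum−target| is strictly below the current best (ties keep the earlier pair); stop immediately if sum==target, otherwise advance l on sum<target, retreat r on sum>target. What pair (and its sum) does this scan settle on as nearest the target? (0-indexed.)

l=0 r=6: -4+32=28 d=21 *, r--
l=0 r=5: -4+24=20 d=13 *, r--
l=0 r=4: -4+23=19 d=12 *, r--
l=0 r=3: -4+17=13 d=6 *, r--
l=0 r=2: -4+11=7 d=0 *, stop

pair (-4, 11) with sum 7 (|Δ|=0)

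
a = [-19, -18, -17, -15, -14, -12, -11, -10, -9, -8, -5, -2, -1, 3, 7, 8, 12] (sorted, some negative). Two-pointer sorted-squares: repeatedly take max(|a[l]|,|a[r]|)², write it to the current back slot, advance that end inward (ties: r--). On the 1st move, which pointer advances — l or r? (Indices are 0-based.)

l

l=0 r=16: |-19|>|12| out[16]=361, l++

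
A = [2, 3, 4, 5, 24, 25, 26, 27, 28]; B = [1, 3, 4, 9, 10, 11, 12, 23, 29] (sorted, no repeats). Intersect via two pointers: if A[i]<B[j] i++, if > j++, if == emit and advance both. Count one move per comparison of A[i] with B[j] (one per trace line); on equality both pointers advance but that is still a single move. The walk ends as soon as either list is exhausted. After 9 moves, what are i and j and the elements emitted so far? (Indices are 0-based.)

i=4, j=7, emitted=[3, 4]

i=0 j=0: 2>1, j++
i=0 j=1: 2<3, i++
i=1 j=1: 3==3 emit, i++,j++
i=2 j=2: 4==4 emit, i++,j++
i=3 j=3: 5<9, i++
i=4 j=3: 24>9, j++
i=4 j=4: 24>10, j++
i=4 j=5: 24>11, j++
i=4 j=6: 24>12, j++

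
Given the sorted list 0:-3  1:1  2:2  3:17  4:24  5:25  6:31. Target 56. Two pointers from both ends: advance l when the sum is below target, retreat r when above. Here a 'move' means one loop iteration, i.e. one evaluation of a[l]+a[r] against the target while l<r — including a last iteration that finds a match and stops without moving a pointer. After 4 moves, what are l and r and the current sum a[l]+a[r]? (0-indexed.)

[0,6] -3+31=28 <56 → l++
[1,6] 1+31=32 <56 → l++
[2,6] 2+31=33 <56 → l++
[3,6] 17+31=48 <56 → l++

l=4, r=6, sum=55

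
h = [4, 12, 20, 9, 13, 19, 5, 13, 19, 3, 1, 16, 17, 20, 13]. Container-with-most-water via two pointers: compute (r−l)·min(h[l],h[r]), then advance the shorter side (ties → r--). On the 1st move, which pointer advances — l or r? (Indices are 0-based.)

[0,14] min(4,13)*14=56 best=56 * → l++

l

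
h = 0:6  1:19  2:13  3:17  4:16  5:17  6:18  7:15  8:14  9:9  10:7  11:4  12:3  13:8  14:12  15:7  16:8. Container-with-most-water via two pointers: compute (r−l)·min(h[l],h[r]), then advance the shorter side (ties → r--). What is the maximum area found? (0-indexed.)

l=0 r=16: min(6,8)*16=96 best=96 *, l++
l=1 r=16: min(19,8)*15=120 best=120 *, r--
l=1 r=15: min(19,7)*14=98 best=120, r--
l=1 r=14: min(19,12)*13=156 best=156 *, r--
l=1 r=13: min(19,8)*12=96 best=156, r--
l=1 r=12: min(19,3)*11=33 best=156, r--
l=1 r=11: min(19,4)*10=40 best=156, r--
l=1 r=10: min(19,7)*9=63 best=156, r--
l=1 r=9: min(19,9)*8=72 best=156, r--
l=1 r=8: min(19,14)*7=98 best=156, r--
l=1 r=7: min(19,15)*6=90 best=156, r--
l=1 r=6: min(19,18)*5=90 best=156, r--
l=1 r=5: min(19,17)*4=68 best=156, r--
l=1 r=4: min(19,16)*3=48 best=156, r--
l=1 r=3: min(19,17)*2=34 best=156, r--
l=1 r=2: min(19,13)*1=13 best=156, r--

max area = 156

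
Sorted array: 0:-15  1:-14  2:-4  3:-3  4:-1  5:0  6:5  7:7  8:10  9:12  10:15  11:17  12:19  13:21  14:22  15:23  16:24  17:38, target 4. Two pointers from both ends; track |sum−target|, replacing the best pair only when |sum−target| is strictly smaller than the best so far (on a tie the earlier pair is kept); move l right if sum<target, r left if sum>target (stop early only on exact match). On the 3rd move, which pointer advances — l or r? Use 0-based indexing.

l=0 r=17: -15+38=23 d=19 *, r--
l=0 r=16: -15+24=9 d=5 *, r--
l=0 r=15: -15+23=8 d=4 *, r--

r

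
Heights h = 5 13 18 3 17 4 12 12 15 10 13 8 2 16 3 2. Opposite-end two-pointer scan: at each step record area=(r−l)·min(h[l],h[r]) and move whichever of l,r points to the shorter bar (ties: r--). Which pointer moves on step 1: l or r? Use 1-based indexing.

r

[1,16] min(5,2)*15=30 best=30 * → r--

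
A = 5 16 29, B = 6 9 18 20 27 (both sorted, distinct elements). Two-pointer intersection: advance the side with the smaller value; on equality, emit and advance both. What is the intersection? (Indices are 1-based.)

intersection = []

i=1 j=1: 5<6, i++
i=2 j=1: 16>6, j++
i=2 j=2: 16>9, j++
i=2 j=3: 16<18, i++
i=3 j=3: 29>18, j++
i=3 j=4: 29>20, j++
i=3 j=5: 29>27, j++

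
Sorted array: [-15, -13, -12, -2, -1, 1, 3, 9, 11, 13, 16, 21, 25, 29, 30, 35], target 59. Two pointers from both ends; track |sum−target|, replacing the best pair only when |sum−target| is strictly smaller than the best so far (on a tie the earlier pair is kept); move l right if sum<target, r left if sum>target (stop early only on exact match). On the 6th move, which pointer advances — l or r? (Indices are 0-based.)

l

[0,15] -15+35=20 d=39 * → l++
[1,15] -13+35=22 d=37 * → l++
[2,15] -12+35=23 d=36 * → l++
[3,15] -2+35=33 d=26 * → l++
[4,15] -1+35=34 d=25 * → l++
[5,15] 1+35=36 d=23 * → l++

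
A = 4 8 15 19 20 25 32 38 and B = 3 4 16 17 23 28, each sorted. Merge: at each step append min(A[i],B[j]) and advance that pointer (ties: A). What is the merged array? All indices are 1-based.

[3, 4, 4, 8, 15, 16, 17, 19, 20, 23, 25, 28, 32, 38]

[i=1,j=1] A[i]=4>B[j]=3 take 3 → j++
[i=1,j=2] A[i]=4<=B[j]=4 take 4 → i++
[i=2,j=2] A[i]=8>B[j]=4 take 4 → j++
[i=2,j=3] A[i]=8<=B[j]=16 take 8 → i++
[i=3,j=3] A[i]=15<=B[j]=16 take 15 → i++
[i=4,j=3] A[i]=19>B[j]=16 take 16 → j++
[i=4,j=4] A[i]=19>B[j]=17 take 17 → j++
[i=4,j=5] A[i]=19<=B[j]=23 take 19 → i++
[i=5,j=5] A[i]=20<=B[j]=23 take 20 → i++
[i=6,j=5] A[i]=25>B[j]=23 take 23 → j++
[i=6,j=6] A[i]=25<=B[j]=28 take 25 → i++
[i=7,j=6] A[i]=32>B[j]=28 take 28 → j++
[i=7,j=7] B done, take A[i]=32 → i++
[i=8,j=7] B done, take A[i]=38 → i++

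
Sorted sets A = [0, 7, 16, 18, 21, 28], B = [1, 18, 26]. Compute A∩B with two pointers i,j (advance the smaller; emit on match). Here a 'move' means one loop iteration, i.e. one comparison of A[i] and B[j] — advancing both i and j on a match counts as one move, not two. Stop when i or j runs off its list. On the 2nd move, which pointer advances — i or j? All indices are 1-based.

[i=1,j=1] 0<1 → i++
[i=2,j=1] 7>1 → j++

j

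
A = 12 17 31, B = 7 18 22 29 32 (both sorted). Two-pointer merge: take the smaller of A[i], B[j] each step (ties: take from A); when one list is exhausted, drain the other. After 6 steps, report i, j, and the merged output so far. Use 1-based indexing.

i=3, j=5, merged so far=[7, 12, 17, 18, 22, 29]

[i=1,j=1] A[i]=12>B[j]=7 take 7 → j++
[i=1,j=2] A[i]=12<=B[j]=18 take 12 → i++
[i=2,j=2] A[i]=17<=B[j]=18 take 17 → i++
[i=3,j=2] A[i]=31>B[j]=18 take 18 → j++
[i=3,j=3] A[i]=31>B[j]=22 take 22 → j++
[i=3,j=4] A[i]=31>B[j]=29 take 29 → j++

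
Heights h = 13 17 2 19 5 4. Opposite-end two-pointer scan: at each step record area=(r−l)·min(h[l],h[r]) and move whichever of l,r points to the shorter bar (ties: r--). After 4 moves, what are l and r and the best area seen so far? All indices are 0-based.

[0,5] min(13,4)*5=20 best=20 * → r--
[0,4] min(13,5)*4=20 best=20 → r--
[0,3] min(13,19)*3=39 best=39 * → l++
[1,3] min(17,19)*2=34 best=39 → l++

l=2, r=3, best area=39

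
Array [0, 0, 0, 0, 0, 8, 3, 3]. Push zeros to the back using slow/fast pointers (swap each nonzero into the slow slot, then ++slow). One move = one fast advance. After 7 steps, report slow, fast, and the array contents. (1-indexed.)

(s=1,f=1) a[fast]=0 → fast++
(s=1,f=2) a[fast]=0 → fast++
(s=1,f=3) a[fast]=0 → fast++
(s=1,f=4) a[fast]=0 → fast++
(s=1,f=5) a[fast]=0 → fast++
(s=1,f=6) a[fast]=8≠0 swap→a[1]=8 → slow++,fast++
(s=2,f=7) a[fast]=3≠0 swap→a[2]=3 → slow++,fast++

slow=3, fast=8, a=[8, 3, 0, 0, 0, 0, 0, 3]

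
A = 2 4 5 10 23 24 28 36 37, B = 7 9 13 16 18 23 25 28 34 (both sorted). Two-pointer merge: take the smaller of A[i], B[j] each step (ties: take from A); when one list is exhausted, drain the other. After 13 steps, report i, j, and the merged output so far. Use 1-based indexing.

[i=1,j=1] A[i]=2<=B[j]=7 take 2 → i++
[i=2,j=1] A[i]=4<=B[j]=7 take 4 → i++
[i=3,j=1] A[i]=5<=B[j]=7 take 5 → i++
[i=4,j=1] A[i]=10>B[j]=7 take 7 → j++
[i=4,j=2] A[i]=10>B[j]=9 take 9 → j++
[i=4,j=3] A[i]=10<=B[j]=13 take 10 → i++
[i=5,j=3] A[i]=23>B[j]=13 take 13 → j++
[i=5,j=4] A[i]=23>B[j]=16 take 16 → j++
[i=5,j=5] A[i]=23>B[j]=18 take 18 → j++
[i=5,j=6] A[i]=23<=B[j]=23 take 23 → i++
[i=6,j=6] A[i]=24>B[j]=23 take 23 → j++
[i=6,j=7] A[i]=24<=B[j]=25 take 24 → i++
[i=7,j=7] A[i]=28>B[j]=25 take 25 → j++

i=7, j=8, merged so far=[2, 4, 5, 7, 9, 10, 13, 16, 18, 23, 23, 24, 25]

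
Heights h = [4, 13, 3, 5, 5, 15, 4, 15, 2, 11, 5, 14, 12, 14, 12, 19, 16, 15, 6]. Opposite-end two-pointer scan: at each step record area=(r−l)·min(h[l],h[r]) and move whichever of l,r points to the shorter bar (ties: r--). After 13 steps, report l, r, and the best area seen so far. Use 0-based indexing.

l=11, r=16, best area=208

[0,18] min(4,6)*18=72 best=72 * → l++
[1,18] min(13,6)*17=102 best=102 * → r--
[1,17] min(13,15)*16=208 best=208 * → l++
[2,17] min(3,15)*15=45 best=208 → l++
[3,17] min(5,15)*14=70 best=208 → l++
[4,17] min(5,15)*13=65 best=208 → l++
[5,17] min(15,15)*12=180 best=208 → r--
[5,16] min(15,16)*11=165 best=208 → l++
[6,16] min(4,16)*10=40 best=208 → l++
[7,16] min(15,16)*9=135 best=208 → l++
[8,16] min(2,16)*8=16 best=208 → l++
[9,16] min(11,16)*7=77 best=208 → l++
[10,16] min(5,16)*6=30 best=208 → l++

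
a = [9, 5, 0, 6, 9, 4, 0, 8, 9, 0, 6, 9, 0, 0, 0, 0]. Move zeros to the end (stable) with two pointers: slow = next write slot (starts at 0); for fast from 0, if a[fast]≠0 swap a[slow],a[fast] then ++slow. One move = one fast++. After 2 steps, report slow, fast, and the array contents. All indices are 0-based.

slow=2, fast=2, a=[9, 5, 0, 6, 9, 4, 0, 8, 9, 0, 6, 9, 0, 0, 0, 0]

(s=0,f=0) a[fast]=9≠0 swap→a[0]=9 → slow++,fast++
(s=1,f=1) a[fast]=5≠0 swap→a[1]=5 → slow++,fast++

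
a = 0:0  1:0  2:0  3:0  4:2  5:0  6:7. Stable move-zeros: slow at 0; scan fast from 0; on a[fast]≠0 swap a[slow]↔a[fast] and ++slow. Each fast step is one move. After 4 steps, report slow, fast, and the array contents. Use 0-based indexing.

slow=0, fast=4, a=[0, 0, 0, 0, 2, 0, 7]

slow=0 fast=0: a[fast]=0, fast++
slow=0 fast=1: a[fast]=0, fast++
slow=0 fast=2: a[fast]=0, fast++
slow=0 fast=3: a[fast]=0, fast++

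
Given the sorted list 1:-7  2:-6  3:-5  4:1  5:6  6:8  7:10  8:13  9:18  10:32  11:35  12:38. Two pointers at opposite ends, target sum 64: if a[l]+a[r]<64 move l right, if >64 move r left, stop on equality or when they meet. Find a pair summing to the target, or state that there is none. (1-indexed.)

no pair

[1,12] -7+38=31 <64 → l++
[2,12] -6+38=32 <64 → l++
[3,12] -5+38=33 <64 → l++
[4,12] 1+38=39 <64 → l++
[5,12] 6+38=44 <64 → l++
[6,12] 8+38=46 <64 → l++
[7,12] 10+38=48 <64 → l++
[8,12] 13+38=51 <64 → l++
[9,12] 18+38=56 <64 → l++
[10,12] 32+38=70 >64 → r--
[10,11] 32+35=67 >64 → r--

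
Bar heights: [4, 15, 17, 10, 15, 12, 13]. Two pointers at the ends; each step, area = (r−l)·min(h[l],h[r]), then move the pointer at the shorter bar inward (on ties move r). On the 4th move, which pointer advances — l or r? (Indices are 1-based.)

r

[1,7] min(4,13)*6=24 best=24 * → l++
[2,7] min(15,13)*5=65 best=65 * → r--
[2,6] min(15,12)*4=48 best=65 → r--
[2,5] min(15,15)*3=45 best=65 → r--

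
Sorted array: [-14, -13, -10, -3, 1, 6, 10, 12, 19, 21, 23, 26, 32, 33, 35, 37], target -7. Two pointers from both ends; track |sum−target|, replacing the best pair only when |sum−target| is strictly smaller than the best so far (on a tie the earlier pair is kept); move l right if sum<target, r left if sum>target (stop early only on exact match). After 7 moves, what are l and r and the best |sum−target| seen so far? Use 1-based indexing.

l=1 r=16: -14+37=23 d=30 *, r--
l=1 r=15: -14+35=21 d=28 *, r--
l=1 r=14: -14+33=19 d=26 *, r--
l=1 r=13: -14+32=18 d=25 *, r--
l=1 r=12: -14+26=12 d=19 *, r--
l=1 r=11: -14+23=9 d=16 *, r--
l=1 r=10: -14+21=7 d=14 *, r--

l=1, r=9, best |Δ|=14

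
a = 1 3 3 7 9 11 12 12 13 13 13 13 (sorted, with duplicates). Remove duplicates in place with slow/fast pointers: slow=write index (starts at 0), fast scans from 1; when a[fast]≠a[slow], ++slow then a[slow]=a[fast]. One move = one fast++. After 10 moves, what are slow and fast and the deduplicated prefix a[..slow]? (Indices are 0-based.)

slow=0 fast=1: a[fast]=3≠a[slow]=1 write a[1]=3, slow++,fast++
slow=1 fast=2: a[fast]=3=a[slow] dup, fast++
slow=1 fast=3: a[fast]=7≠a[slow]=3 write a[2]=7, slow++,fast++
slow=2 fast=4: a[fast]=9≠a[slow]=7 write a[3]=9, slow++,fast++
slow=3 fast=5: a[fast]=11≠a[slow]=9 write a[4]=11, slow++,fast++
slow=4 fast=6: a[fast]=12≠a[slow]=11 write a[5]=12, slow++,fast++
slow=5 fast=7: a[fast]=12=a[slow] dup, fast++
slow=5 fast=8: a[fast]=13≠a[slow]=12 write a[6]=13, slow++,fast++
slow=6 fast=9: a[fast]=13=a[slow] dup, fast++
slow=6 fast=10: a[fast]=13=a[slow] dup, fast++

slow=6, fast=11, prefix=[1, 3, 7, 9, 11, 12, 13]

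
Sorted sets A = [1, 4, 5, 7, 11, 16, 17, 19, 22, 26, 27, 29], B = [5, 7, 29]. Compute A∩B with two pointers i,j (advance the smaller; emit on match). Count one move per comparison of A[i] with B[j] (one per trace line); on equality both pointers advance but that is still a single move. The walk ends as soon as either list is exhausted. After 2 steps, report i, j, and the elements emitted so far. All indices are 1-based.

i=3, j=1, emitted=[]

[i=1,j=1] 1<5 → i++
[i=2,j=1] 4<5 → i++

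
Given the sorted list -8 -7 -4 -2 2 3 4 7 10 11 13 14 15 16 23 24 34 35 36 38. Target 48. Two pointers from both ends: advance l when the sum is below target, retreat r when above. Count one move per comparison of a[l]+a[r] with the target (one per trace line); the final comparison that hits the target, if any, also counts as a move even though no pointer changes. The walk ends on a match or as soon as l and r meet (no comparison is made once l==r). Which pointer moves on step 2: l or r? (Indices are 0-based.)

[0,19] -8+38=30 <48 → l++
[1,19] -7+38=31 <48 → l++

l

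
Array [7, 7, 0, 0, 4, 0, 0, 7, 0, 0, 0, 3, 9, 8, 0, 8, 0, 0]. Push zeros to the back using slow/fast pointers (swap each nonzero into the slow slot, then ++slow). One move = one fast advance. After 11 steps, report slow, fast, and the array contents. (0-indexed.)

slow=0 fast=0: a[fast]=7≠0 swap→a[0]=7, slow++,fast++
slow=1 fast=1: a[fast]=7≠0 swap→a[1]=7, slow++,fast++
slow=2 fast=2: a[fast]=0, fast++
slow=2 fast=3: a[fast]=0, fast++
slow=2 fast=4: a[fast]=4≠0 swap→a[2]=4, slow++,fast++
slow=3 fast=5: a[fast]=0, fast++
slow=3 fast=6: a[fast]=0, fast++
slow=3 fast=7: a[fast]=7≠0 swap→a[3]=7, slow++,fast++
slow=4 fast=8: a[fast]=0, fast++
slow=4 fast=9: a[fast]=0, fast++
slow=4 fast=10: a[fast]=0, fast++

slow=4, fast=11, a=[7, 7, 4, 7, 0, 0, 0, 0, 0, 0, 0, 3, 9, 8, 0, 8, 0, 0]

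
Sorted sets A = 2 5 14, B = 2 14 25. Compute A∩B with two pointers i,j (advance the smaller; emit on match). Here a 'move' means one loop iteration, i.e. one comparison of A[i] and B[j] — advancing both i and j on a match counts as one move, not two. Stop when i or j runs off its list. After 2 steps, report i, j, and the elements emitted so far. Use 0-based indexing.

[i=0,j=0] 2==2 emit → i++,j++
[i=1,j=1] 5<14 → i++

i=2, j=1, emitted=[2]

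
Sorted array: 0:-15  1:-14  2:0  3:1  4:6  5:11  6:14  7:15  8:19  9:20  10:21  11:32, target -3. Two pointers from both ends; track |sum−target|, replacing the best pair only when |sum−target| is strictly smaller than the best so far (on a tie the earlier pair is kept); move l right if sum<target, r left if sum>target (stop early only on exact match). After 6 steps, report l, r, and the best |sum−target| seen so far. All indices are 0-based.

l=0 r=11: -15+32=17 d=20 *, r--
l=0 r=10: -15+21=6 d=9 *, r--
l=0 r=9: -15+20=5 d=8 *, r--
l=0 r=8: -15+19=4 d=7 *, r--
l=0 r=7: -15+15=0 d=3 *, r--
l=0 r=6: -15+14=-1 d=2 *, r--

l=0, r=5, best |Δ|=2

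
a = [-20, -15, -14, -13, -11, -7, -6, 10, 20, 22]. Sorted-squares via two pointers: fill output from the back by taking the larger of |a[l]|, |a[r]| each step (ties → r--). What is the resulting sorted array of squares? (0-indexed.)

l=0 r=9: |-20|<=|22| out[9]=484, r--
l=0 r=8: |-20|<=|20| out[8]=400, r--
l=0 r=7: |-20|>|10| out[7]=400, l++
l=1 r=7: |-15|>|10| out[6]=225, l++
l=2 r=7: |-14|>|10| out[5]=196, l++
l=3 r=7: |-13|>|10| out[4]=169, l++
l=4 r=7: |-11|>|10| out[3]=121, l++
l=5 r=7: |-7|<=|10| out[2]=100, r--
l=5 r=6: |-7|>|-6| out[1]=49, l++
l=6 r=6: |-6|<=|-6| out[0]=36, r--

[36, 49, 100, 121, 169, 196, 225, 400, 400, 484]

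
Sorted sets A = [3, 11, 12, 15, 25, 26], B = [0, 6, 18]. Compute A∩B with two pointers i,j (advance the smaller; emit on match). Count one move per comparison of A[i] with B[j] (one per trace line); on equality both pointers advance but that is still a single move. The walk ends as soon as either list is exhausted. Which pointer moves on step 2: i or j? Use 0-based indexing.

i

i=0 j=0: 3>0, j++
i=0 j=1: 3<6, i++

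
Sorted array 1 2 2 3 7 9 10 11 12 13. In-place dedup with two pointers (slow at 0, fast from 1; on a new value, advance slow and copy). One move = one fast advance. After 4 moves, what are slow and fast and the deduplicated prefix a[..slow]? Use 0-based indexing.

slow=0 fast=1: a[fast]=2≠a[slow]=1 write a[1]=2, slow++,fast++
slow=1 fast=2: a[fast]=2=a[slow] dup, fast++
slow=1 fast=3: a[fast]=3≠a[slow]=2 write a[2]=3, slow++,fast++
slow=2 fast=4: a[fast]=7≠a[slow]=3 write a[3]=7, slow++,fast++

slow=3, fast=5, prefix=[1, 2, 3, 7]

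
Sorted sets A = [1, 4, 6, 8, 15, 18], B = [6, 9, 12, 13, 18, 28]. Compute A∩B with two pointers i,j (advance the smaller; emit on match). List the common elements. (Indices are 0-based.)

intersection = [6, 18]

i=0 j=0: 1<6, i++
i=1 j=0: 4<6, i++
i=2 j=0: 6==6 emit, i++,j++
i=3 j=1: 8<9, i++
i=4 j=1: 15>9, j++
i=4 j=2: 15>12, j++
i=4 j=3: 15>13, j++
i=4 j=4: 15<18, i++
i=5 j=4: 18==18 emit, i++,j++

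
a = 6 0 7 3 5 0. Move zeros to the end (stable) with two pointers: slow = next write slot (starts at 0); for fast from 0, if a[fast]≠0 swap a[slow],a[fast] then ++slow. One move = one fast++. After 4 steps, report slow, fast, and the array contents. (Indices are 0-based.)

slow=3, fast=4, a=[6, 7, 3, 0, 5, 0]

slow=0 fast=0: a[fast]=6≠0 swap→a[0]=6, slow++,fast++
slow=1 fast=1: a[fast]=0, fast++
slow=1 fast=2: a[fast]=7≠0 swap→a[1]=7, slow++,fast++
slow=2 fast=3: a[fast]=3≠0 swap→a[2]=3, slow++,fast++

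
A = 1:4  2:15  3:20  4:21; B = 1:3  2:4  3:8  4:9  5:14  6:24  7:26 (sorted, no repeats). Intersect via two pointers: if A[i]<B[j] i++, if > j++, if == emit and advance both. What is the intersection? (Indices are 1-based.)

i=1 j=1: 4>3, j++
i=1 j=2: 4==4 emit, i++,j++
i=2 j=3: 15>8, j++
i=2 j=4: 15>9, j++
i=2 j=5: 15>14, j++
i=2 j=6: 15<24, i++
i=3 j=6: 20<24, i++
i=4 j=6: 21<24, i++

intersection = [4]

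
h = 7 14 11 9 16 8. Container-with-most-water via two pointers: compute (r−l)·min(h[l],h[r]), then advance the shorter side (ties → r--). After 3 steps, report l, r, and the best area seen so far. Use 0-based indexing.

l=2, r=4, best area=42

[0,5] min(7,8)*5=35 best=35 * → l++
[1,5] min(14,8)*4=32 best=35 → r--
[1,4] min(14,16)*3=42 best=42 * → l++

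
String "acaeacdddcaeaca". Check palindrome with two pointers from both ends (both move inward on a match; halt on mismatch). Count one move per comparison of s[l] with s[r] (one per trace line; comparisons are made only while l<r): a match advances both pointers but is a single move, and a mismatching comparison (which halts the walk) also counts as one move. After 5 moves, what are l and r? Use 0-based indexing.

[0,14] 'a'=='a' → l++,r--
[1,13] 'c'=='c' → l++,r--
[2,12] 'a'=='a' → l++,r--
[3,11] 'e'=='e' → l++,r--
[4,10] 'a'=='a' → l++,r--

l=5, r=9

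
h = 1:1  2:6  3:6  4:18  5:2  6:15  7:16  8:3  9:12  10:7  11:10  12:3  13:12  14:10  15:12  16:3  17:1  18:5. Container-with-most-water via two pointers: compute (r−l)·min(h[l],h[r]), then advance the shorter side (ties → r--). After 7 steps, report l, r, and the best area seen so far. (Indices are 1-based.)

l=4, r=14, best area=132

[1,18] min(1,5)*17=17 best=17 * → l++
[2,18] min(6,5)*16=80 best=80 * → r--
[2,17] min(6,1)*15=15 best=80 → r--
[2,16] min(6,3)*14=42 best=80 → r--
[2,15] min(6,12)*13=78 best=80 → l++
[3,15] min(6,12)*12=72 best=80 → l++
[4,15] min(18,12)*11=132 best=132 * → r--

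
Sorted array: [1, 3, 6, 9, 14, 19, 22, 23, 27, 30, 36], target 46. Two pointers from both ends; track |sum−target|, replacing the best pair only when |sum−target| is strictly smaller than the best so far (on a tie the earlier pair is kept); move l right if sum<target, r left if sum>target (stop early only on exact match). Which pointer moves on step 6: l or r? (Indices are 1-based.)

l=1 r=11: 1+36=37 d=9 *, l++
l=2 r=11: 3+36=39 d=7 *, l++
l=3 r=11: 6+36=42 d=4 *, l++
l=4 r=11: 9+36=45 d=1 *, l++
l=5 r=11: 14+36=50 d=4, r--
l=5 r=10: 14+30=44 d=2, l++

l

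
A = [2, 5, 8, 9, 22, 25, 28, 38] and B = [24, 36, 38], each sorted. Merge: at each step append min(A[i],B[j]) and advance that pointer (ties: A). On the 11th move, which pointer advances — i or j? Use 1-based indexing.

[i=1,j=1] A[i]=2<=B[j]=24 take 2 → i++
[i=2,j=1] A[i]=5<=B[j]=24 take 5 → i++
[i=3,j=1] A[i]=8<=B[j]=24 take 8 → i++
[i=4,j=1] A[i]=9<=B[j]=24 take 9 → i++
[i=5,j=1] A[i]=22<=B[j]=24 take 22 → i++
[i=6,j=1] A[i]=25>B[j]=24 take 24 → j++
[i=6,j=2] A[i]=25<=B[j]=36 take 25 → i++
[i=7,j=2] A[i]=28<=B[j]=36 take 28 → i++
[i=8,j=2] A[i]=38>B[j]=36 take 36 → j++
[i=8,j=3] A[i]=38<=B[j]=38 take 38 → i++
[i=9,j=3] A done, take B[j]=38 → j++

j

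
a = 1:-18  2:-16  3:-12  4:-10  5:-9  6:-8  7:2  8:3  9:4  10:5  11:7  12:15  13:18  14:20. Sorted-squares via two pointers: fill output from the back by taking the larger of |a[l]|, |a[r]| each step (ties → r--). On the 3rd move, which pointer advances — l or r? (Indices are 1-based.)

l

[1,14] |-18|<=|20| out[14]=400 → r--
[1,13] |-18|<=|18| out[13]=324 → r--
[1,12] |-18|>|15| out[12]=324 → l++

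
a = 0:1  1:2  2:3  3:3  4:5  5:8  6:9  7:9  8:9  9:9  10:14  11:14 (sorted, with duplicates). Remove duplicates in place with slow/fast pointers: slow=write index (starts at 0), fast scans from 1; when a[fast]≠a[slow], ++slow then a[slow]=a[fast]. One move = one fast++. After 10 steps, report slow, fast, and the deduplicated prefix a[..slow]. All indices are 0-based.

(s=0,f=1) a[fast]=2≠a[slow]=1 write a[1]=2 → slow++,fast++
(s=1,f=2) a[fast]=3≠a[slow]=2 write a[2]=3 → slow++,fast++
(s=2,f=3) a[fast]=3=a[slow] dup → fast++
(s=2,f=4) a[fast]=5≠a[slow]=3 write a[3]=5 → slow++,fast++
(s=3,f=5) a[fast]=8≠a[slow]=5 write a[4]=8 → slow++,fast++
(s=4,f=6) a[fast]=9≠a[slow]=8 write a[5]=9 → slow++,fast++
(s=5,f=7) a[fast]=9=a[slow] dup → fast++
(s=5,f=8) a[fast]=9=a[slow] dup → fast++
(s=5,f=9) a[fast]=9=a[slow] dup → fast++
(s=5,f=10) a[fast]=14≠a[slow]=9 write a[6]=14 → slow++,fast++

slow=6, fast=11, prefix=[1, 2, 3, 5, 8, 9, 14]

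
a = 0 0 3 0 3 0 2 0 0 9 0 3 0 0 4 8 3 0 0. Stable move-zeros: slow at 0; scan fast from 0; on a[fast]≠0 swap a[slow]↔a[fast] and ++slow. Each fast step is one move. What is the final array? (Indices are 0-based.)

slow=0 fast=0: a[fast]=0, fast++
slow=0 fast=1: a[fast]=0, fast++
slow=0 fast=2: a[fast]=3≠0 swap→a[0]=3, slow++,fast++
slow=1 fast=3: a[fast]=0, fast++
slow=1 fast=4: a[fast]=3≠0 swap→a[1]=3, slow++,fast++
slow=2 fast=5: a[fast]=0, fast++
slow=2 fast=6: a[fast]=2≠0 swap→a[2]=2, slow++,fast++
slow=3 fast=7: a[fast]=0, fast++
slow=3 fast=8: a[fast]=0, fast++
slow=3 fast=9: a[fast]=9≠0 swap→a[3]=9, slow++,fast++
slow=4 fast=10: a[fast]=0, fast++
slow=4 fast=11: a[fast]=3≠0 swap→a[4]=3, slow++,fast++
slow=5 fast=12: a[fast]=0, fast++
slow=5 fast=13: a[fast]=0, fast++
slow=5 fast=14: a[fast]=4≠0 swap→a[5]=4, slow++,fast++
slow=6 fast=15: a[fast]=8≠0 swap→a[6]=8, slow++,fast++
slow=7 fast=16: a[fast]=3≠0 swap→a[7]=3, slow++,fast++
slow=8 fast=17: a[fast]=0, fast++
slow=8 fast=18: a[fast]=0, fast++

[3, 3, 2, 9, 3, 4, 8, 3, 0, 0, 0, 0, 0, 0, 0, 0, 0, 0, 0]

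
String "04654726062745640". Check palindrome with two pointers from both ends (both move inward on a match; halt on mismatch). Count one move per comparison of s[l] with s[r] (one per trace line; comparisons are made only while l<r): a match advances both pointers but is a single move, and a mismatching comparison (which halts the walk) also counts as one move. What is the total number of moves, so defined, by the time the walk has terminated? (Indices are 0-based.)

8 moves

[0,16] '0'=='0' → l++,r--
[1,15] '4'=='4' → l++,r--
[2,14] '6'=='6' → l++,r--
[3,13] '5'=='5' → l++,r--
[4,12] '4'=='4' → l++,r--
[5,11] '7'=='7' → l++,r--
[6,10] '2'=='2' → l++,r--
[7,9] '6'=='6' → l++,r--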